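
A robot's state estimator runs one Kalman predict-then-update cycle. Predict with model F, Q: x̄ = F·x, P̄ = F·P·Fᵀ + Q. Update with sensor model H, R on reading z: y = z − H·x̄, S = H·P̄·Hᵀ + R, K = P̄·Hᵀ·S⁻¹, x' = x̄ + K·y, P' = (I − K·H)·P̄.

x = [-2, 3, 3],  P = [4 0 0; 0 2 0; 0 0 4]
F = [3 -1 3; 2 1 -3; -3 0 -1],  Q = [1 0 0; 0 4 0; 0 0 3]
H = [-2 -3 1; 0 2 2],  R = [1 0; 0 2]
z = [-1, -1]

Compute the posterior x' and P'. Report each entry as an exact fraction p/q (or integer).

x' = [2388/37133, 5355/74266, -91807/148532]
P' = [157415/37133 -80890/37133 66642/37133; -80890/37133 45007/37133 -66545/74266; 66642/37133 -66545/74266 159937/148532]

x̄ = F·x = [0, -10, 3]
P̄ = F·P·Fᵀ + Q = [75 -14 -48; -14 58 -12; -48 -12 43]
y = z − H·x̄ = [-34, 13]
S = H·P̄·Hᵀ + R = [962 34; 34 310]
K = P̄·Hᵀ·S⁻¹ = [-5518/37133 -14248/37133; -13027/74266 23469/74266; 26071/148532 26847/148532]
x' = x̄ + K·y = [2388/37133, 5355/74266, -91807/148532]
P' = (I − K·H)·P̄ = [157415/37133 -80890/37133 66642/37133; -80890/37133 45007/37133 -66545/74266; 66642/37133 -66545/74266 159937/148532]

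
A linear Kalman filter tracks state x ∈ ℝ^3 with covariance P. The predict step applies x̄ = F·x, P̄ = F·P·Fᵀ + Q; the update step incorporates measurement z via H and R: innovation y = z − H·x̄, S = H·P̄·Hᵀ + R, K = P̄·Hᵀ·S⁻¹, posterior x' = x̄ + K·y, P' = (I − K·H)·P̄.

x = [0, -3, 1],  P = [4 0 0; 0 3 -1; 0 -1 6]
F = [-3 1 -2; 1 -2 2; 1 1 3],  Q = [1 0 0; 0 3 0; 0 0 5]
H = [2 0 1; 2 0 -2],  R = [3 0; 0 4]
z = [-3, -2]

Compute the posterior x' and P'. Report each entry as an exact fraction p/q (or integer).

x' = [-25625/18487, 107974/18487, -7388/18487]
P' = [8060/18487 -4296/18487 1826/18487; -4296/18487 299669/18487 1614/18487; 1826/18487 1614/18487 13928/18487]

x̄ = F·x = [-5, 8, 0]
P̄ = F·P·Fᵀ + Q = [68 -48 -46; -48 51 38; -46 38 60]
y = z − H·x̄ = [7, 8]
S = H·P̄·Hᵀ + R = [151 244; 244 884]
K = P̄·Hᵀ·S⁻¹ = [5982/18487 3117/18487; -2326/18487 -2955/18487; 5860/18487 -6051/18487]
x' = x̄ + K·y = [-25625/18487, 107974/18487, -7388/18487]
P' = (I − K·H)·P̄ = [8060/18487 -4296/18487 1826/18487; -4296/18487 299669/18487 1614/18487; 1826/18487 1614/18487 13928/18487]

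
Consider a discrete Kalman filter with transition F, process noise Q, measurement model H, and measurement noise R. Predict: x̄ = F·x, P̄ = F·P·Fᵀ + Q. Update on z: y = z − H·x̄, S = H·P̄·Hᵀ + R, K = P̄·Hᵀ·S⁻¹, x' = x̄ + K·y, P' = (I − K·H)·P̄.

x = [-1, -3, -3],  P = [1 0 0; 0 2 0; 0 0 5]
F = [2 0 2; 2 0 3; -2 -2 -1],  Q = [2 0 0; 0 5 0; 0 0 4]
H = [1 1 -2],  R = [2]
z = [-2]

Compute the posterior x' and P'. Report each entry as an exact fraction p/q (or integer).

x̄ = F·x = [-8, -11, 11]
P̄ = F·P·Fᵀ + Q = [26 34 -14; 34 54 -19; -14 -19 21]
y = z − H·x̄ = [39]
S = H·P̄·Hᵀ + R = [366]
K = P̄·Hᵀ·S⁻¹ = [44/183; 21/61; -25/122]
x' = x̄ + K·y = [84/61, 148/61, 367/122]
P' = (I − K·H)·P̄ = [886/183 226/61 246/61; 226/61 648/61 416/61; 246/61 416/61 687/122]

x' = [84/61, 148/61, 367/122]
P' = [886/183 226/61 246/61; 226/61 648/61 416/61; 246/61 416/61 687/122]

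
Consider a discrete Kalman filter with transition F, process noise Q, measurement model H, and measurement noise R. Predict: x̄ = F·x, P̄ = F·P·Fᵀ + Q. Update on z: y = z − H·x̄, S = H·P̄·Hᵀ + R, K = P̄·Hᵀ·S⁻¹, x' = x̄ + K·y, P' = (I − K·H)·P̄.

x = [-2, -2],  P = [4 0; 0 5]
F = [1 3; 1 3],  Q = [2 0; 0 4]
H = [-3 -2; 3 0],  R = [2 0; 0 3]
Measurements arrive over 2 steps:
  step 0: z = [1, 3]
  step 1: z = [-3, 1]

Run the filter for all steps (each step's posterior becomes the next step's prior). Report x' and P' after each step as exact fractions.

step 0: x̄ = F·x = [-8, -8]
step 0: P̄ = F·P·Fᵀ + Q = [51 49; 49 53]
step 0: y = z − H·x̄ = [-39, 27]
step 0: S = H·P̄·Hᵀ + R = [1261 -753; -753 462]
step 0: K = P̄·Hᵀ·S⁻¹ = [-251/5191 1310/5191; -2065/5191 -1714/5191]
step 0: x' = x̄ + K·y = [3631/5191, -7271/5191]
step 0: P' = (I − K·H)·P̄ = [1310/5191 -1714/5191; -1714/5191 4636/5191]
step 1: x̄ = F·x = [-18182/5191, -18182/5191]
step 1: P̄ = F·P·Fᵀ + Q = [43132/5191 32750/5191; 32750/5191 53514/5191]
step 1: y = z − H·x̄ = [-106483/5191, 59737/5191]
step 1: S = H·P̄·Hᵀ + R = [1005626/5191 -584688/5191; -584688/5191 403761/5191]
step 1: K = P̄·Hᵀ·S⁻¹ = [-97448/2060377 519188/2060377; -816723/2060377 -681334/2060377]
step 1: x' = x̄ + K·y = [756986/2060377, 1696107/2060377]
step 1: P' = (I − K·H)·P̄ = [519188/2060377 -681334/2060377; -681334/2060377 1838724/2060377]

step 0: x' = [3631/5191, -7271/5191], P' = [1310/5191 -1714/5191; -1714/5191 4636/5191]
step 1: x' = [756986/2060377, 1696107/2060377], P' = [519188/2060377 -681334/2060377; -681334/2060377 1838724/2060377]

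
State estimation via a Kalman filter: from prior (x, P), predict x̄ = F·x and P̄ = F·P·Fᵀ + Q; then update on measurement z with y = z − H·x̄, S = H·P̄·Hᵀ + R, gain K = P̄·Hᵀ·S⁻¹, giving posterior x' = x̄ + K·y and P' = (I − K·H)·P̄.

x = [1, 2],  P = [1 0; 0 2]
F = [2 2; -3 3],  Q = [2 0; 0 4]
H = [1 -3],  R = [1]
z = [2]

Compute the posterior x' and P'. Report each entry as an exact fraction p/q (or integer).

x' = [764/129, 113/86]
P' = [1798/129 200/43; 200/43 143/86]

x̄ = F·x = [6, 3]
P̄ = F·P·Fᵀ + Q = [14 6; 6 31]
y = z − H·x̄ = [5]
S = H·P̄·Hᵀ + R = [258]
K = P̄·Hᵀ·S⁻¹ = [-2/129; -29/86]
x' = x̄ + K·y = [764/129, 113/86]
P' = (I − K·H)·P̄ = [1798/129 200/43; 200/43 143/86]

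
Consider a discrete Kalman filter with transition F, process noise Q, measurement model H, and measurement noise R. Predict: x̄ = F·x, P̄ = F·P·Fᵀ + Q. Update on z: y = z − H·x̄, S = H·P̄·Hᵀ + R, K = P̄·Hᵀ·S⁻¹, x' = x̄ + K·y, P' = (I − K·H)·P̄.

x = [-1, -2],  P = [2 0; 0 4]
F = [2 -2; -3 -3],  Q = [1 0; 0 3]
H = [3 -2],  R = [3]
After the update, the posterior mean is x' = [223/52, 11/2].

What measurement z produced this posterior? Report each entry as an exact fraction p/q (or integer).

x̄ = F·x = [2, 9]
P̄ = F·P·Fᵀ + Q = [25 12; 12 57]
S = H·P̄·Hᵀ + R = [312]
K = P̄·Hᵀ·S⁻¹ = [17/104; -1/4]
x' − x̄ = [119/52, -7/2] = K·y
y = (KᵀK)⁻¹·Kᵀ·(x' − x̄) = [14]
z = y + H·x̄ = [14] + [-12] = [2]

z = [2]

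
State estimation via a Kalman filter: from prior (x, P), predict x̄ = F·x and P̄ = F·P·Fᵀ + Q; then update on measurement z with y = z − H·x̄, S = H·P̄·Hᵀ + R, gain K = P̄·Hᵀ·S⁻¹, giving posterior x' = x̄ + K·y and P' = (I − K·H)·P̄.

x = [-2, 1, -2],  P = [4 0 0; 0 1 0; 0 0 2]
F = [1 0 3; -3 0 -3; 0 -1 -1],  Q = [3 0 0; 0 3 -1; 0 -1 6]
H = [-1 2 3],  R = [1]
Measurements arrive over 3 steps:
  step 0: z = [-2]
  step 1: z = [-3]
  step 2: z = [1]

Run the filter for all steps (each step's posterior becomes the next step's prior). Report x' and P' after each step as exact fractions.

step 0: x̄ = F·x = [-8, 12, 1]
step 0: P̄ = F·P·Fᵀ + Q = [25 -30 -6; -30 57 5; -6 5 9]
step 0: y = z − H·x̄ = [-37]
step 0: S = H·P̄·Hᵀ + R = [551]
step 0: K = P̄·Hᵀ·S⁻¹ = [-103/551; 159/551; 43/551]
step 0: x' = x̄ + K·y = [-597/551, 729/551, -1040/551]
step 0: P' = (I − K·H)·P̄ = [3166/551 -153/551 1123/551; -153/551 6126/551 -4082/551; 1123/551 -4082/551 3110/551]
step 1: x̄ = F·x = [-3717/551, 4911/551, 311/551]
step 1: P̄ = F·P·Fᵀ + Q = [39547/551 -50964/551 1946/551; -50964/551 78351/551 -557/551; 1946/551 -557/551 4378/551]
step 1: y = z − H·x̄ = [-16125/551]
step 1: S = H·P̄·Hᵀ + R = [578400/551]
step 1: K = P̄·Hᵀ·S⁻¹ = [-135637/578400; 13733/38560; 1679/96400]
step 1: x' = x̄ + K·y = [901/7712, -11643/7712, 211/3856]
step 1: P' = (I − K·H)·P̄ = [8124481/578400 -185969/38560 753773/96400; -185969/38560 69795/7712 -145031/19280; 753773/96400 -145031/19280 367627/48200]
step 2: x̄ = F·x = [2167/7712, -3969/7712, 11221/7712]
step 2: P̄ = F·P·Fᵀ + Q = [3067969/23136 -7889921/38560 -127659/38560; -7889921/38560 65322243/192800 1600897/192800; -127659/38560 1600897/192800 1471563/192800]
step 2: y = z − H·x̄ = [-7923/3856]
step 2: S = H·P̄·Hᵀ + R = [360848401/144600]
step 2: K = P̄·Hᵀ·S⁻¹ = [-159570755/721696802; 262345173/721696802; 12382167/721696802]
step 2: x' = x̄ + K·y = [265331636/360848401, -455234454/360848401, 1024630705/721696802]
step 2: P' = (I − K·H)·P̄ = [3827743513/360848401 -1458097038/360848401 4442768141/721696802; -1458097038/360848401 3266409081/360848401 -5239828409/721696802; 4442768141/721696802 -5239828409/721696802 2489134521/360848401]

step 0: x' = [-597/551, 729/551, -1040/551], P' = [3166/551 -153/551 1123/551; -153/551 6126/551 -4082/551; 1123/551 -4082/551 3110/551]
step 1: x' = [901/7712, -11643/7712, 211/3856], P' = [8124481/578400 -185969/38560 753773/96400; -185969/38560 69795/7712 -145031/19280; 753773/96400 -145031/19280 367627/48200]
step 2: x' = [265331636/360848401, -455234454/360848401, 1024630705/721696802], P' = [3827743513/360848401 -1458097038/360848401 4442768141/721696802; -1458097038/360848401 3266409081/360848401 -5239828409/721696802; 4442768141/721696802 -5239828409/721696802 2489134521/360848401]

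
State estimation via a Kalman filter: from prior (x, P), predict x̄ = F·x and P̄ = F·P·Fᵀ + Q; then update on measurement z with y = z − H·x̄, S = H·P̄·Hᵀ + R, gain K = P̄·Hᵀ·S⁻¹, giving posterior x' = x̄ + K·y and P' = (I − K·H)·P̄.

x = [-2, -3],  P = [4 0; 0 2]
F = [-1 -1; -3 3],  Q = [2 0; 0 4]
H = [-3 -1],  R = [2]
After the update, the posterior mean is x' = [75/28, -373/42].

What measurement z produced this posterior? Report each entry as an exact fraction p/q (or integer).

z = [1]

x̄ = F·x = [5, -3]
P̄ = F·P·Fᵀ + Q = [8 6; 6 58]
S = H·P̄·Hᵀ + R = [168]
K = P̄·Hᵀ·S⁻¹ = [-5/28; -19/42]
x' − x̄ = [-65/28, -247/42] = K·y
y = (KᵀK)⁻¹·Kᵀ·(x' − x̄) = [13]
z = y + H·x̄ = [13] + [-12] = [1]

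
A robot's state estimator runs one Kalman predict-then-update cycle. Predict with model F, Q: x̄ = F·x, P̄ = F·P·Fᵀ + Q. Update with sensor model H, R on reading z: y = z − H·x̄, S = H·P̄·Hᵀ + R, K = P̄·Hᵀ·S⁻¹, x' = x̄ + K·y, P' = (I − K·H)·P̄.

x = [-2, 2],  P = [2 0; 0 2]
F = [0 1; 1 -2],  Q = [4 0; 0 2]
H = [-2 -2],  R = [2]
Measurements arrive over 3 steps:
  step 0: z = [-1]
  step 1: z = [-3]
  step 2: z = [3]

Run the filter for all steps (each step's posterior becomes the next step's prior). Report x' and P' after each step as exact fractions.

step 0: x' = [20/7, -18/7], P' = [118/21 -116/21; -116/21 124/21]
step 1: x' = [-58/37, 116/37], P' = [9776/1221 -9932/1221; -9932/1221 10688/1221]
step 2: x' = [201836/96529, -350540/96529], P' = [825476/96529 -841212/96529; -841212/96529 904602/96529]

step 0: x̄ = F·x = [2, -6]
step 0: P̄ = F·P·Fᵀ + Q = [6 -4; -4 12]
step 0: y = z − H·x̄ = [-9]
step 0: S = H·P̄·Hᵀ + R = [42]
step 0: K = P̄·Hᵀ·S⁻¹ = [-2/21; -8/21]
step 0: x' = x̄ + K·y = [20/7, -18/7]
step 0: P' = (I − K·H)·P̄ = [118/21 -116/21; -116/21 124/21]
step 1: x̄ = F·x = [-18/7, 8]
step 1: P̄ = F·P·Fᵀ + Q = [208/21 -52/3; -52/3 160/3]
step 1: y = z − H·x̄ = [55/7]
step 1: S = H·P̄·Hᵀ + R = [814/7]
step 1: K = P̄·Hᵀ·S⁻¹ = [52/407; -252/407]
step 1: x' = x̄ + K·y = [-58/37, 116/37]
step 1: P' = (I − K·H)·P̄ = [9776/1221 -9932/1221; -9932/1221 10688/1221]
step 2: x̄ = F·x = [116/37, -290/37]
step 2: P̄ = F·P·Fᵀ + Q = [15572/1221 -10436/407; -10436/407 31566/407]
step 2: y = z − H·x̄ = [-237/37]
step 2: S = H·P̄·Hᵀ + R = [193058/1221]
step 2: K = P̄·Hᵀ·S⁻¹ = [15736/96529; -63390/96529]
step 2: x' = x̄ + K·y = [201836/96529, -350540/96529]
step 2: P' = (I − K·H)·P̄ = [825476/96529 -841212/96529; -841212/96529 904602/96529]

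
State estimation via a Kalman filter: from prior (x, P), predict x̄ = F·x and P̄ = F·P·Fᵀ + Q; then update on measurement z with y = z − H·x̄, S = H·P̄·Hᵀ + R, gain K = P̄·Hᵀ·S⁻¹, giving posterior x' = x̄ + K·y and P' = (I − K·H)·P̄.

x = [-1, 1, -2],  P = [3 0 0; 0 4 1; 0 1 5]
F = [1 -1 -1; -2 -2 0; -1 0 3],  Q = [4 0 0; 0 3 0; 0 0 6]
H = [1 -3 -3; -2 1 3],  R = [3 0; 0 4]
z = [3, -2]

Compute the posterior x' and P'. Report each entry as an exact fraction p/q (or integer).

x̄ = F·x = [0, 0, -5]
P̄ = F·P·Fᵀ + Q = [18 4 -21; 4 31 0; -21 0 54]
y = z − H·x̄ = [-12, 13]
S = H·P̄·Hᵀ + R = [888 -776; -776 829]
K = P̄·Hᵀ·S⁻¹ = [-16519/133976 -3852/16747; -55933/133976 -6080/16747; 6597/133976 4893/16747]
x' = x̄ + K·y = [-50595/33494, 9719/33494, -60043/33494]
P' = (I − K·H)·P̄ = [623859/133976 -225519/133976 449991/133976; -225519/133976 293939/133976 -313179/133976; 449991/133976 -313179/133976 456579/133976]

x' = [-50595/33494, 9719/33494, -60043/33494]
P' = [623859/133976 -225519/133976 449991/133976; -225519/133976 293939/133976 -313179/133976; 449991/133976 -313179/133976 456579/133976]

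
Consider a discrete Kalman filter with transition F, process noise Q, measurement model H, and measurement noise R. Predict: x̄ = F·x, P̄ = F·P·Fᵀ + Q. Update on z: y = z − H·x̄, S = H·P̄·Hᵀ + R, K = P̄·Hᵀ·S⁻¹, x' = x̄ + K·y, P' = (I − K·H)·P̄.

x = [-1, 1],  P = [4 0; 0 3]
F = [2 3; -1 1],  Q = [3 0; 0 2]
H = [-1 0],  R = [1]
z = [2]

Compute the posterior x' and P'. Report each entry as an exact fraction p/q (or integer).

x̄ = F·x = [1, 2]
P̄ = F·P·Fᵀ + Q = [46 1; 1 9]
y = z − H·x̄ = [3]
S = H·P̄·Hᵀ + R = [47]
K = P̄·Hᵀ·S⁻¹ = [-46/47; -1/47]
x' = x̄ + K·y = [-91/47, 91/47]
P' = (I − K·H)·P̄ = [46/47 1/47; 1/47 422/47]

x' = [-91/47, 91/47]
P' = [46/47 1/47; 1/47 422/47]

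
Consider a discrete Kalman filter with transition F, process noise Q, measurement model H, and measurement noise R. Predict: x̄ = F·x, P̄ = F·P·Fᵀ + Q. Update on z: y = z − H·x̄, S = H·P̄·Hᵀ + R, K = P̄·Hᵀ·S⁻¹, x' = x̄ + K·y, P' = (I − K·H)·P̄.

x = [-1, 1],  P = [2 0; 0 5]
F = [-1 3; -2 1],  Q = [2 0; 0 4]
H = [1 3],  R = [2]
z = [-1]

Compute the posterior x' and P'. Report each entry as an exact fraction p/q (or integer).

x' = [-2/3, -13/159]
P' = [41/3 -13/3; -13/3 253/159]

x̄ = F·x = [4, 3]
P̄ = F·P·Fᵀ + Q = [49 19; 19 17]
y = z − H·x̄ = [-14]
S = H·P̄·Hᵀ + R = [318]
K = P̄·Hᵀ·S⁻¹ = [1/3; 35/159]
x' = x̄ + K·y = [-2/3, -13/159]
P' = (I − K·H)·P̄ = [41/3 -13/3; -13/3 253/159]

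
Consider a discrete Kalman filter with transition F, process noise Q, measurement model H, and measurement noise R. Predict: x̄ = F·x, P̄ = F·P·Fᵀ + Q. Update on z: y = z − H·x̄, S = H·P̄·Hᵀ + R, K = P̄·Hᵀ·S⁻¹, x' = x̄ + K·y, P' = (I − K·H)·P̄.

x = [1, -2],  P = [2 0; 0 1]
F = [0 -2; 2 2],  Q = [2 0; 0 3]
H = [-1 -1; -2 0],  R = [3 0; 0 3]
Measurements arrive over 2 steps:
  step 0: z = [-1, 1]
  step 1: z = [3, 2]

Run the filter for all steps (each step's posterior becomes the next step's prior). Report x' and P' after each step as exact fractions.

step 0: x̄ = F·x = [4, -2]
step 0: P̄ = F·P·Fᵀ + Q = [6 -4; -4 15]
step 0: y = z − H·x̄ = [1, 9]
step 0: S = H·P̄·Hᵀ + R = [16 4; 4 27]
step 0: K = P̄·Hᵀ·S⁻¹ = [-3/208 -23/52; -329/416 43/104]
step 0: x' = x̄ + K·y = [1/208, 387/416]
step 0: P' = (I − K·H)·P̄ = [69/104 -129/208; -129/208 1245/416]
step 1: x̄ = F·x = [-387/208, 389/208]
step 1: P̄ = F·P·Fᵀ + Q = [1453/104 -987/104; -987/104 1317/104]
step 1: y = z − H·x̄ = [313/104, -179/104]
step 1: S = H·P̄·Hᵀ + R = [277/26 233/26; 233/26 1531/26]
step 1: K = P̄·Hᵀ·S⁻¹ = [-233/9482 -2232/4741; -6187/9482 1999/4741]
step 1: x' = x̄ + K·y = [-5330/4741, -15537/18964]
step 1: P' = (I − K·H)·P̄ = [3348/4741 -5997/9482; -5997/9482 12279/4741]

step 0: x' = [1/208, 387/416], P' = [69/104 -129/208; -129/208 1245/416]
step 1: x' = [-5330/4741, -15537/18964], P' = [3348/4741 -5997/9482; -5997/9482 12279/4741]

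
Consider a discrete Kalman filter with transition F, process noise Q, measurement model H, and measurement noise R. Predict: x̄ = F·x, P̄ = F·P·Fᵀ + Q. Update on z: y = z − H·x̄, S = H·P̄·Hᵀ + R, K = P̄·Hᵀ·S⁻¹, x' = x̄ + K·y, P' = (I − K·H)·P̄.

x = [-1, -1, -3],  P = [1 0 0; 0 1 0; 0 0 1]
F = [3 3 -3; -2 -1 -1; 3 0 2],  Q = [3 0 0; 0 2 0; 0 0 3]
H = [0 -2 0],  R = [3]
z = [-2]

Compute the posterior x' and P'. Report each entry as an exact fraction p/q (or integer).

x̄ = F·x = [3, 6, -9]
P̄ = F·P·Fᵀ + Q = [30 -6 3; -6 8 -8; 3 -8 16]
y = z − H·x̄ = [10]
S = H·P̄·Hᵀ + R = [35]
K = P̄·Hᵀ·S⁻¹ = [12/35; -16/35; 16/35]
x' = x̄ + K·y = [45/7, 10/7, -31/7]
P' = (I − K·H)·P̄ = [906/35 -18/35 -87/35; -18/35 24/35 -24/35; -87/35 -24/35 304/35]

x' = [45/7, 10/7, -31/7]
P' = [906/35 -18/35 -87/35; -18/35 24/35 -24/35; -87/35 -24/35 304/35]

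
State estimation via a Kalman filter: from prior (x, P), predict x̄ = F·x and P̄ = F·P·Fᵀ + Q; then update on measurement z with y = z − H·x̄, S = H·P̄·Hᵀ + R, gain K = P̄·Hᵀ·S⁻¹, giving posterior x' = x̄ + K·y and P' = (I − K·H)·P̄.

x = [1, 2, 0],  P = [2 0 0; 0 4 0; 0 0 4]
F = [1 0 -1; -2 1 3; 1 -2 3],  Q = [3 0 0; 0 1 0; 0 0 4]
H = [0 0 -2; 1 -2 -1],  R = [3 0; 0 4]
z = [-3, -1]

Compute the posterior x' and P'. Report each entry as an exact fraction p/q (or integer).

x' = [40524/51221, 11430/51221, 72537/51221]
P' = [144234/51221 55258/51221 4338/51221; 55258/51221 78137/51221 -15840/51221; 4338/51221 -15840/51221 37410/51221]

x̄ = F·x = [1, 0, -3]
P̄ = F·P·Fᵀ + Q = [9 -16 -10; -16 49 24; -10 24 58]
y = z − H·x̄ = [-9, -5]
S = H·P̄·Hᵀ + R = [235 232; 232 447]
K = P̄·Hᵀ·S⁻¹ = [-2892/51221 7345/51221; 10560/51221 -21294/51221; -24940/51221 -348/51221]
x' = x̄ + K·y = [40524/51221, 11430/51221, 72537/51221]
P' = (I − K·H)·P̄ = [144234/51221 55258/51221 4338/51221; 55258/51221 78137/51221 -15840/51221; 4338/51221 -15840/51221 37410/51221]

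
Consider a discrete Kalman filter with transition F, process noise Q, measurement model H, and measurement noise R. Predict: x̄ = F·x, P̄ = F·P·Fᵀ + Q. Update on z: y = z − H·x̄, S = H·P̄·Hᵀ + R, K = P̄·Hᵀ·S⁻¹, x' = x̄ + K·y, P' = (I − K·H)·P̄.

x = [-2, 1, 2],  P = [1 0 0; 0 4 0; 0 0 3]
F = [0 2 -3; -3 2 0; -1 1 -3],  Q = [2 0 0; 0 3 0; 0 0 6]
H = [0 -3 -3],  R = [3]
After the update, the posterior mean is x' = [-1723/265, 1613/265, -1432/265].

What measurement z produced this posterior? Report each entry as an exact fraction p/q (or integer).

x̄ = F·x = [-4, 8, -3]
P̄ = F·P·Fᵀ + Q = [45 16 35; 16 28 11; 35 11 38]
S = H·P̄·Hᵀ + R = [795]
K = P̄·Hᵀ·S⁻¹ = [-51/265; -39/265; -49/265]
x' − x̄ = [-663/265, -507/265, -637/265] = K·y
y = (KᵀK)⁻¹·Kᵀ·(x' − x̄) = [13]
z = y + H·x̄ = [13] + [-15] = [-2]

z = [-2]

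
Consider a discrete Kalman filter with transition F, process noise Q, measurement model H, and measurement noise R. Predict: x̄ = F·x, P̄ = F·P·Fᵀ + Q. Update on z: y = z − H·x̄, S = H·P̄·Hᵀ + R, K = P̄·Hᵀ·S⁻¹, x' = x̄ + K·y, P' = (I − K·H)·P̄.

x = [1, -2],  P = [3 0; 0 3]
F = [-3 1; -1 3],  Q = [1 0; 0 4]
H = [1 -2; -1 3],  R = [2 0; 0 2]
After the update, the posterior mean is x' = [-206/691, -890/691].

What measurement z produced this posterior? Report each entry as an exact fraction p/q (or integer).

x̄ = F·x = [-5, -7]
P̄ = F·P·Fᵀ + Q = [31 18; 18 34]
S = H·P̄·Hᵀ + R = [97 -145; -145 231]
K = P̄·Hᵀ·S⁻¹ = [1090/691 753/691; 315/691 449/691]
x' − x̄ = [3249/691, 3947/691] = K·y
y = (KᵀK)⁻¹·Kᵀ·(x' − x̄) = [-6, 13]
z = y + H·x̄ = [-6, 13] + [9, -16] = [3, -3]

z = [3, -3]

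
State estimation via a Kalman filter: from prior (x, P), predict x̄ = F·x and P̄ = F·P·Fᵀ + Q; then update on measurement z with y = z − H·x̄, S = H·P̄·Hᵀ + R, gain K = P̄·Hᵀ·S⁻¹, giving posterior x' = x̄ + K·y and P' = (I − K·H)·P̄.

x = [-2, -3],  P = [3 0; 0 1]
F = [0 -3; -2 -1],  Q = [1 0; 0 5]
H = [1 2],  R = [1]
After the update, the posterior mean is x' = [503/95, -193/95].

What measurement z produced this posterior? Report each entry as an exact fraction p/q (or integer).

x̄ = F·x = [9, 7]
P̄ = F·P·Fᵀ + Q = [10 3; 3 18]
S = H·P̄·Hᵀ + R = [95]
K = P̄·Hᵀ·S⁻¹ = [16/95; 39/95]
x' − x̄ = [-352/95, -858/95] = K·y
y = (KᵀK)⁻¹·Kᵀ·(x' − x̄) = [-22]
z = y + H·x̄ = [-22] + [23] = [1]

z = [1]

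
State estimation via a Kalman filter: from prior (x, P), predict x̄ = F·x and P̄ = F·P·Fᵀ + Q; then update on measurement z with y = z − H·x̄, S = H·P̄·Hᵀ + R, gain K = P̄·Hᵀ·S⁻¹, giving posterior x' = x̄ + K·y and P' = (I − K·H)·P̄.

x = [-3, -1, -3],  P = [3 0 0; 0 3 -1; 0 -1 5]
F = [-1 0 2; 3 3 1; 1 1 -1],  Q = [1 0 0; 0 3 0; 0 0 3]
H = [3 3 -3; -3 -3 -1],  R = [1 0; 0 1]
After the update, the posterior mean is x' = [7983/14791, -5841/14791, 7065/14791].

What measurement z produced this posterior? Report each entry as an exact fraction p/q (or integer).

z = [-1, -1]

x̄ = F·x = [-3, -15, -1]
P̄ = F·P·Fᵀ + Q = [24 -5 -15; -5 56 15; -15 15 16]
S = H·P̄·Hᵀ + R = [775 -582; -582 647]
K = P̄·Hᵀ·S⁻¹ = [41550/162701 26814/162701; -27900/162701 -67344/162701; -40368/162701 -40336/162701]
x' − x̄ = [52356/14791, 216024/14791, 21856/14791] = K·y
y = (KᵀK)⁻¹·Kᵀ·(x' − x̄) = [50, -56]
z = y + H·x̄ = [50, -56] + [-51, 55] = [-1, -1]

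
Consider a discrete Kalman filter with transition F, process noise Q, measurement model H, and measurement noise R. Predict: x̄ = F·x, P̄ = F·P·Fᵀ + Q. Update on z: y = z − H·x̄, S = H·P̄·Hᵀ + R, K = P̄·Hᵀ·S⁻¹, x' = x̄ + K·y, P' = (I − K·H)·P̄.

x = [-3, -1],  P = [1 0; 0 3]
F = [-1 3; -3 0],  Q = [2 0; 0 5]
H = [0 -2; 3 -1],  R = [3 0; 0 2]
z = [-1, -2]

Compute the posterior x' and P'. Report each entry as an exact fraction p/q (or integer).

x̄ = F·x = [0, 9]
P̄ = F·P·Fᵀ + Q = [30 3; 3 14]
y = z − H·x̄ = [17, 7]
S = H·P̄·Hᵀ + R = [59 10; 10 268]
K = P̄·Hᵀ·S⁻¹ = [-1239/7856 5193/15712; -3727/7856 -15/15712]
x' = x̄ + K·y = [-5775/15712, 14585/15712]
P' = (I − K·H)·P̄ = [4701/15712 3717/15712; 3717/15712 11181/15712]

x' = [-5775/15712, 14585/15712]
P' = [4701/15712 3717/15712; 3717/15712 11181/15712]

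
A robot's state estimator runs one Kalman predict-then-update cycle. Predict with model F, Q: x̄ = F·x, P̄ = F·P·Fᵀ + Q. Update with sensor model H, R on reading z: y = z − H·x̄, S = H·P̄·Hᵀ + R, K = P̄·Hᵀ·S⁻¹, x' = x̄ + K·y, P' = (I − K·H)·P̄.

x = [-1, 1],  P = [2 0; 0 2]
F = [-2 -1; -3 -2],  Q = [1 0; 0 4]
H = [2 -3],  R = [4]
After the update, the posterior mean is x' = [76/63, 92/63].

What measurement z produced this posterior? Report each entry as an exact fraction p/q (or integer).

x̄ = F·x = [1, 1]
P̄ = F·P·Fᵀ + Q = [11 16; 16 30]
S = H·P̄·Hᵀ + R = [126]
K = P̄·Hᵀ·S⁻¹ = [-13/63; -29/63]
x' − x̄ = [13/63, 29/63] = K·y
y = (KᵀK)⁻¹·Kᵀ·(x' − x̄) = [-1]
z = y + H·x̄ = [-1] + [-1] = [-2]

z = [-2]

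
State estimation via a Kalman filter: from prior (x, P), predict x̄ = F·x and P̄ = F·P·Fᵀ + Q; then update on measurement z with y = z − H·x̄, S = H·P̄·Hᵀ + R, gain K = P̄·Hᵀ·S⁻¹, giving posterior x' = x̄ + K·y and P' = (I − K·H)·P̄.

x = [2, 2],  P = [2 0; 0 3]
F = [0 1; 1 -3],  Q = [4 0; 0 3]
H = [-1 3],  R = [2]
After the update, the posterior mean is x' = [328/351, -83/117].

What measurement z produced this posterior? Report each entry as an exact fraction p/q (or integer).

z = [-3]

x̄ = F·x = [2, -4]
P̄ = F·P·Fᵀ + Q = [7 -9; -9 32]
S = H·P̄·Hᵀ + R = [351]
K = P̄·Hᵀ·S⁻¹ = [-34/351; 35/117]
x' − x̄ = [-374/351, 385/117] = K·y
y = (KᵀK)⁻¹·Kᵀ·(x' − x̄) = [11]
z = y + H·x̄ = [11] + [-14] = [-3]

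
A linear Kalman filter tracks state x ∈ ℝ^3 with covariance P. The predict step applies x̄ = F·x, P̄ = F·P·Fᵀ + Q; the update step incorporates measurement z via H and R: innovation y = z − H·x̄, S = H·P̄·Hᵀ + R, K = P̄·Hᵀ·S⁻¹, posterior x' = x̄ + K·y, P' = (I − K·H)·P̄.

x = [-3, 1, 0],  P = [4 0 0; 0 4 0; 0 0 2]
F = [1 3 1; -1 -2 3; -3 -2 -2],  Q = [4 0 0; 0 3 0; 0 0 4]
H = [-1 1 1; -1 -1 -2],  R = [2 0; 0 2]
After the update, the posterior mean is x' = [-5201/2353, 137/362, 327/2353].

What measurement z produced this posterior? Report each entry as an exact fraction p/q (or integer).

z = [3, 2]

x̄ = F·x = [0, 1, 7]
P̄ = F·P·Fᵀ + Q = [46 -22 -40; -22 41 16; -40 16 64]
S = H·P̄·Hᵀ + R = [309 -211; -211 205]
K = P̄·Hᵀ·S⁻¹ = [-2581/4706 -1371/4706; 209/724 35/724; 332/2353 -852/2353]
x' − x̄ = [-5201/2353, -225/362, -16144/2353] = K·y
y = (KᵀK)⁻¹·Kᵀ·(x' − x̄) = [-5, 17]
z = y + H·x̄ = [-5, 17] + [8, -15] = [3, 2]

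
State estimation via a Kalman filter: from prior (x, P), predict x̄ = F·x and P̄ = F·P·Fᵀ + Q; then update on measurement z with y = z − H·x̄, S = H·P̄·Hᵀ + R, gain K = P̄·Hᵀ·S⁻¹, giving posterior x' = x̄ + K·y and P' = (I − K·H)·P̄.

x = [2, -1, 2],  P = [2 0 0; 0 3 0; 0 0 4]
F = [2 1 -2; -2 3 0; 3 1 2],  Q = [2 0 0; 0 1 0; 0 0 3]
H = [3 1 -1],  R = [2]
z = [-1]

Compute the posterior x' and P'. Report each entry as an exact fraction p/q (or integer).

x' = [415/119, -83/17, 795/119]
P' = [2432/357 -161/17 3737/357; -161/17 528/17 41/17; 3737/357 41/17 12164/357]

x̄ = F·x = [-1, -7, 9]
P̄ = F·P·Fᵀ + Q = [29 1 -1; 1 36 -3; -1 -3 40]
y = z − H·x̄ = [18]
S = H·P̄·Hᵀ + R = [357]
K = P̄·Hᵀ·S⁻¹ = [89/357; 2/17; -46/357]
x' = x̄ + K·y = [415/119, -83/17, 795/119]
P' = (I − K·H)·P̄ = [2432/357 -161/17 3737/357; -161/17 528/17 41/17; 3737/357 41/17 12164/357]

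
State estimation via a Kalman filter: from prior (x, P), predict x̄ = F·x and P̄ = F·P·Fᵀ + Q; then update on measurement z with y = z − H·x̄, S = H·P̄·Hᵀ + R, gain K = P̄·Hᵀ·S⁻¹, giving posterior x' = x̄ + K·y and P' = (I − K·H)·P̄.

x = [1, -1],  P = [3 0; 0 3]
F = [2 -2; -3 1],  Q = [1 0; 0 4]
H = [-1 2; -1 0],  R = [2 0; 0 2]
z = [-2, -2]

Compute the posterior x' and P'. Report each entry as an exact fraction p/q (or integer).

x̄ = F·x = [4, -4]
P̄ = F·P·Fᵀ + Q = [25 -24; -24 34]
y = z − H·x̄ = [10, 2]
S = H·P̄·Hᵀ + R = [259 73; 73 27]
K = P̄·Hᵀ·S⁻¹ = [-73/832 -573/832; 183/416 -125/416]
x' = x̄ + K·y = [363/208, -21/104]
P' = (I − K·H)·P̄ = [573/416 125/208; 125/208 77/104]

x' = [363/208, -21/104]
P' = [573/416 125/208; 125/208 77/104]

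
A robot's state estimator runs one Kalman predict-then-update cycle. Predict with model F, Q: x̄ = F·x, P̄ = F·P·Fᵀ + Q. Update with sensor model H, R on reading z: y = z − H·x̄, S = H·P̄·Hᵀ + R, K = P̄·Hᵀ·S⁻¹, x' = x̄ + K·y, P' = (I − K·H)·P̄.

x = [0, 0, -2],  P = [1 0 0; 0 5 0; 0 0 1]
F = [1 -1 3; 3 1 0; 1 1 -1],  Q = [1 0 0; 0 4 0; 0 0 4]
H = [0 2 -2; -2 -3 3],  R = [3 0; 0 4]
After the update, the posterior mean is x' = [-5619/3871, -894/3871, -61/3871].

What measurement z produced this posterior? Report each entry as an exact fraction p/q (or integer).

x̄ = F·x = [-6, 0, 2]
P̄ = F·P·Fᵀ + Q = [16 -2 -7; -2 18 8; -7 8 11]
S = H·P̄·Hᵀ + R = [55 -98; -98 245]
K = P̄·Hᵀ·S⁻¹ = [-44/79 -1605/3871; 48/79 530/3871; 16/79 677/3871]
x' − x̄ = [17607/3871, -894/3871, -7803/3871] = K·y
y = (KᵀK)⁻¹·Kᵀ·(x' − x̄) = [3, -15]
z = y + H·x̄ = [3, -15] + [-4, 18] = [-1, 3]

z = [-1, 3]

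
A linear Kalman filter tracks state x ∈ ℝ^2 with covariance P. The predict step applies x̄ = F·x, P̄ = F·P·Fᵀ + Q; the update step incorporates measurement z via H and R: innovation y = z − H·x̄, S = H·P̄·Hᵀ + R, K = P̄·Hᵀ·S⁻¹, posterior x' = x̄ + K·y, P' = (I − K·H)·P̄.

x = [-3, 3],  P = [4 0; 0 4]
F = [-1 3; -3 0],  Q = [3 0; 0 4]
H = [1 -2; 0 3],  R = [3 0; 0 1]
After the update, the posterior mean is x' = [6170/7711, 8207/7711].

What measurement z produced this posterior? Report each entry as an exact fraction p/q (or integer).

x̄ = F·x = [12, 9]
P̄ = F·P·Fᵀ + Q = [43 12; 12 40]
S = H·P̄·Hᵀ + R = [158 -204; -204 361]
K = P̄·Hᵀ·S⁻¹ = [14203/15422 4782/7711; -34/7711 2544/7711]
x' − x̄ = [-86362/7711, -61192/7711] = K·y
y = (KᵀK)⁻¹·Kᵀ·(x' − x̄) = [4, -24]
z = y + H·x̄ = [4, -24] + [-6, 27] = [-2, 3]

z = [-2, 3]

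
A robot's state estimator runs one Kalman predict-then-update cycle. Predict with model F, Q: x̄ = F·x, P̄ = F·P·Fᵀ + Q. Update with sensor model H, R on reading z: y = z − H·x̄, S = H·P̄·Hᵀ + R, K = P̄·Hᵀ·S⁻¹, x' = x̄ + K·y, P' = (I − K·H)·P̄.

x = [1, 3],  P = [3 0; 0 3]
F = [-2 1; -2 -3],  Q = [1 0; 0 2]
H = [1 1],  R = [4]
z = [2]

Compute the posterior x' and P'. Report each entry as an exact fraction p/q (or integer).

x̄ = F·x = [1, -11]
P̄ = F·P·Fᵀ + Q = [16 3; 3 41]
y = z − H·x̄ = [12]
S = H·P̄·Hᵀ + R = [67]
K = P̄·Hᵀ·S⁻¹ = [19/67; 44/67]
x' = x̄ + K·y = [295/67, -209/67]
P' = (I − K·H)·P̄ = [711/67 -635/67; -635/67 811/67]

x' = [295/67, -209/67]
P' = [711/67 -635/67; -635/67 811/67]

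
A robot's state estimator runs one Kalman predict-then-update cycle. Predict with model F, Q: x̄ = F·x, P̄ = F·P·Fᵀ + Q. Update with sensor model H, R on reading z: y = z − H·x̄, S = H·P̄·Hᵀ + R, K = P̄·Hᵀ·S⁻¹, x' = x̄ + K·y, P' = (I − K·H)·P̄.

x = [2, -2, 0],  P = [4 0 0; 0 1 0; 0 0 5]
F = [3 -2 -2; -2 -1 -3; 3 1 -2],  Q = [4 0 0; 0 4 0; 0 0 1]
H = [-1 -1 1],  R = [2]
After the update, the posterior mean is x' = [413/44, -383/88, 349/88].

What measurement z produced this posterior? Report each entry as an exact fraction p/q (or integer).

x̄ = F·x = [10, -2, 4]
P̄ = F·P·Fᵀ + Q = [64 8 54; 8 66 5; 54 5 58]
S = H·P̄·Hᵀ + R = [88]
K = P̄·Hᵀ·S⁻¹ = [-9/44; -69/88; -1/88]
x' − x̄ = [-27/44, -207/88, -3/88] = K·y
y = (KᵀK)⁻¹·Kᵀ·(x' − x̄) = [3]
z = y + H·x̄ = [3] + [-4] = [-1]

z = [-1]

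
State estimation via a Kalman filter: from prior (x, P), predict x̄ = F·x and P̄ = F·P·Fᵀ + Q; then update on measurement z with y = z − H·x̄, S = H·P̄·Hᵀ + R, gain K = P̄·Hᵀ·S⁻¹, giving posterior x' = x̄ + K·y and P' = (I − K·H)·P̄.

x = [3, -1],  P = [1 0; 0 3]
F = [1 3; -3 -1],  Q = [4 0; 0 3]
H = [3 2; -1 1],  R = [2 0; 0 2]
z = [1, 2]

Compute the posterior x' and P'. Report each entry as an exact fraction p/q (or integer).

x' = [-1736/4477, 3832/4477]
P' = [1744/4477 -1704/4477; -1704/4477 3390/4477]

x̄ = F·x = [0, -8]
P̄ = F·P·Fᵀ + Q = [32 -12; -12 15]
y = z − H·x̄ = [17, 10]
S = H·P̄·Hᵀ + R = [206 -78; -78 73]
K = P̄·Hᵀ·S⁻¹ = [912/4477 -1724/4477; 834/4477 2547/4477]
x' = x̄ + K·y = [-1736/4477, 3832/4477]
P' = (I − K·H)·P̄ = [1744/4477 -1704/4477; -1704/4477 3390/4477]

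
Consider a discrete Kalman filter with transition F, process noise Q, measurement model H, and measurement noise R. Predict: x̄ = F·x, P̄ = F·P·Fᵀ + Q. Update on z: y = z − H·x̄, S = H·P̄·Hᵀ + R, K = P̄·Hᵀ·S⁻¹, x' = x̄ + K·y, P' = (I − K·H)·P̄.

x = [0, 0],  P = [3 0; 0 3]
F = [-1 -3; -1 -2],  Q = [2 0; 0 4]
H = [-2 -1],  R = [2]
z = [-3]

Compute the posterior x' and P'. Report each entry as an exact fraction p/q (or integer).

x' = [255/233, 183/233]
P' = [231/233 -292/233; -292/233 706/233]

x̄ = F·x = [0, 0]
P̄ = F·P·Fᵀ + Q = [32 21; 21 19]
y = z − H·x̄ = [-3]
S = H·P̄·Hᵀ + R = [233]
K = P̄·Hᵀ·S⁻¹ = [-85/233; -61/233]
x' = x̄ + K·y = [255/233, 183/233]
P' = (I − K·H)·P̄ = [231/233 -292/233; -292/233 706/233]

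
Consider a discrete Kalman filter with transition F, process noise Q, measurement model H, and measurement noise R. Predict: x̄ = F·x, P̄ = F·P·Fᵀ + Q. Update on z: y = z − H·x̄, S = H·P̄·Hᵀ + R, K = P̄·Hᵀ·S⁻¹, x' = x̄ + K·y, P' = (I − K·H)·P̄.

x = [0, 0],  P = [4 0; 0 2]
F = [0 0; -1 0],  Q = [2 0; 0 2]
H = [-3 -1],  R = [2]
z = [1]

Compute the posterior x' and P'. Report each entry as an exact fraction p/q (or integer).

x̄ = F·x = [0, 0]
P̄ = F·P·Fᵀ + Q = [2 0; 0 6]
y = z − H·x̄ = [1]
S = H·P̄·Hᵀ + R = [26]
K = P̄·Hᵀ·S⁻¹ = [-3/13; -3/13]
x' = x̄ + K·y = [-3/13, -3/13]
P' = (I − K·H)·P̄ = [8/13 -18/13; -18/13 60/13]

x' = [-3/13, -3/13]
P' = [8/13 -18/13; -18/13 60/13]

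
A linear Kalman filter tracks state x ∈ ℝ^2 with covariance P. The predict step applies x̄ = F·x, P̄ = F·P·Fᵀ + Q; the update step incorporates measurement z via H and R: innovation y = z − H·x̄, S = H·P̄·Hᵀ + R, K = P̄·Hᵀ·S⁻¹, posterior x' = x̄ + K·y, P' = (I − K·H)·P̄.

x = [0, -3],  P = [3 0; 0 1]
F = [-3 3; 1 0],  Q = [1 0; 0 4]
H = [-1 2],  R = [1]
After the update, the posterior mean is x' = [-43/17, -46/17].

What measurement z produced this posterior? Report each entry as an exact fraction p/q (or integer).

x̄ = F·x = [-9, 0]
P̄ = F·P·Fᵀ + Q = [37 -9; -9 7]
S = H·P̄·Hᵀ + R = [102]
K = P̄·Hᵀ·S⁻¹ = [-55/102; 23/102]
x' − x̄ = [110/17, -46/17] = K·y
y = (KᵀK)⁻¹·Kᵀ·(x' − x̄) = [-12]
z = y + H·x̄ = [-12] + [9] = [-3]

z = [-3]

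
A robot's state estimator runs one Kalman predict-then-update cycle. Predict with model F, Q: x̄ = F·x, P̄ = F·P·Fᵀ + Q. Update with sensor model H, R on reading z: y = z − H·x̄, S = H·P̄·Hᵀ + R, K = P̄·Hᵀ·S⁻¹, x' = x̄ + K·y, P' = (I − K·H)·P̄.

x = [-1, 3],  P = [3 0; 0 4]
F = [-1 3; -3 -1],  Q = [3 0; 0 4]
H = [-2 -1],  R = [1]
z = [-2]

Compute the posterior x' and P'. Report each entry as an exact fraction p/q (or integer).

x̄ = F·x = [10, 0]
P̄ = F·P·Fᵀ + Q = [42 -3; -3 35]
y = z − H·x̄ = [18]
S = H·P̄·Hᵀ + R = [192]
K = P̄·Hᵀ·S⁻¹ = [-27/64; -29/192]
x' = x̄ + K·y = [77/32, -87/32]
P' = (I − K·H)·P̄ = [501/64 -975/64; -975/64 5879/192]

x' = [77/32, -87/32]
P' = [501/64 -975/64; -975/64 5879/192]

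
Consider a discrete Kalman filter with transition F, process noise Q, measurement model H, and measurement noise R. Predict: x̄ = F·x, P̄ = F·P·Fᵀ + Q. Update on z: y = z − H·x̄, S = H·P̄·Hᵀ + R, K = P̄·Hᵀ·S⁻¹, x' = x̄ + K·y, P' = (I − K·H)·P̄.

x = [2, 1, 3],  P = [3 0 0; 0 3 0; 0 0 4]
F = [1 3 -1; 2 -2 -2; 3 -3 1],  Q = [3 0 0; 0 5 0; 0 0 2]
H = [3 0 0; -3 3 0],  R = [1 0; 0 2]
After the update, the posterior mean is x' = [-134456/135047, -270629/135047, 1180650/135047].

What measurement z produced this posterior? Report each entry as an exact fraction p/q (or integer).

x̄ = F·x = [2, -4, 6]
P̄ = F·P·Fᵀ + Q = [37 -4 -22; -4 45 28; -22 28 60]
S = H·P̄·Hᵀ + R = [334 -369; -369 812]
K = P̄·Hᵀ·S⁻¹ = [44745/135047 -123/135047; 44499/135047 44670/135047; 1758/135047 25746/135047]
x' − x̄ = [-404550/135047, 269559/135047, 370368/135047] = K·y
y = (KᵀK)⁻¹·Kᵀ·(x' − x̄) = [-9, 15]
z = y + H·x̄ = [-9, 15] + [6, -18] = [-3, -3]

z = [-3, -3]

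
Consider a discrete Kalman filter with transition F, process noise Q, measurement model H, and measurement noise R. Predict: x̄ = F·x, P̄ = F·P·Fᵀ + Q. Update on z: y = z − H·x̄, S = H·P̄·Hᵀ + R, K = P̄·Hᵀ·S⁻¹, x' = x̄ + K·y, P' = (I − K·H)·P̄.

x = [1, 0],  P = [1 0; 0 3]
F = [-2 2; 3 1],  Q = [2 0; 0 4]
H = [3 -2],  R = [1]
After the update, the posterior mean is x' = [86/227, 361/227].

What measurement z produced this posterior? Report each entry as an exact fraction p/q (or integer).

z = [-2]

x̄ = F·x = [-2, 3]
P̄ = F·P·Fᵀ + Q = [18 0; 0 16]
S = H·P̄·Hᵀ + R = [227]
K = P̄·Hᵀ·S⁻¹ = [54/227; -32/227]
x' − x̄ = [540/227, -320/227] = K·y
y = (KᵀK)⁻¹·Kᵀ·(x' − x̄) = [10]
z = y + H·x̄ = [10] + [-12] = [-2]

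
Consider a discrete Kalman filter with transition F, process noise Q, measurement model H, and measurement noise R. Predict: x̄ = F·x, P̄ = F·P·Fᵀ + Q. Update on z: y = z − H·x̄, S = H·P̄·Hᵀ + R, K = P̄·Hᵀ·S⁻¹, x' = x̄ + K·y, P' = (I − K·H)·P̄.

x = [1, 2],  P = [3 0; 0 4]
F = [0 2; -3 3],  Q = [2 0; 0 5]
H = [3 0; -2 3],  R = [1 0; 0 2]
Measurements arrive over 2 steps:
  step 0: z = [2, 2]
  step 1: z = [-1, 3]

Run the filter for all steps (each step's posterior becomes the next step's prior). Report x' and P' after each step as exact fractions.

step 0: x' = [18418/26605, 29601/26605], P' = [2934/26605 1968/26605; 1968/26605 7196/26605]
step 1: x' = [-3888820/15769197, 1434573/1752133], P' = [5067098/47307591 123388/1752133; 123388/1752133 457886/1752133]

step 0: x̄ = F·x = [4, 3]
step 0: P̄ = F·P·Fᵀ + Q = [18 24; 24 68]
step 0: y = z − H·x̄ = [-10, 1]
step 0: S = H·P̄·Hᵀ + R = [163 108; 108 398]
step 0: K = P̄·Hᵀ·S⁻¹ = [8802/26605 18/26605; 5904/26605 8826/26605]
step 0: x' = x̄ + K·y = [18418/26605, 29601/26605]
step 0: P' = (I − K·H)·P̄ = [2934/26605 1968/26605; 1968/26605 7196/26605]
step 1: x̄ = F·x = [59202/26605, 33549/26605]
step 1: P̄ = F·P·Fᵀ + Q = [81994/26605 31368/26605; 31368/26605 188771/26605]
step 1: y = z − H·x̄ = [-204211/26605, 97572/26605]
step 1: S = H·P̄·Hᵀ + R = [764551/26605 -209652/26605; -209652/26605 1703709/26605]
step 1: K = P̄·Hᵀ·S⁻¹ = [5067098/15769197 -69884/47307591; 370164/1752133 563441/1752133]
step 1: x' = x̄ + K·y = [-3888820/15769197, 1434573/1752133]
step 1: P' = (I − K·H)·P̄ = [5067098/47307591 123388/1752133; 123388/1752133 457886/1752133]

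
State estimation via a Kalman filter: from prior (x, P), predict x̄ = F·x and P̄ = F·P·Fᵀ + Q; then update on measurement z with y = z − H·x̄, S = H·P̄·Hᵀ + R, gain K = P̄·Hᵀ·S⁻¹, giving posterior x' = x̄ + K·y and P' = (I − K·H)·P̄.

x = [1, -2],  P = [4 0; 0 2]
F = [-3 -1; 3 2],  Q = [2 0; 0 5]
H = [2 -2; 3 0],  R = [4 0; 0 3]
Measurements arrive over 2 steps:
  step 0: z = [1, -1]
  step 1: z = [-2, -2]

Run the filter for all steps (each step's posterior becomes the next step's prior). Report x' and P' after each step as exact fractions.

step 0: x' = [-53/137, -2629/2740], P' = [40/137 32/137; 32/137 1489/1370]
step 1: x' = [-189529/315859, 194181/631718], P' = [88526/315859 69319/315859; 69319/315859 335354/315859]

step 0: x̄ = F·x = [-1, -1]
step 0: P̄ = F·P·Fᵀ + Q = [40 -40; -40 49]
step 0: y = z − H·x̄ = [1, 2]
step 0: S = H·P̄·Hᵀ + R = [680 480; 480 363]
step 0: K = P̄·Hᵀ·S⁻¹ = [4/137 40/137; -1169/2740 32/137]
step 0: x' = x̄ + K·y = [-53/137, -2629/2740]
step 0: P' = (I − K·H)·P̄ = [40/137 32/137; 32/137 1489/1370]
step 1: x̄ = F·x = [5809/2740, -4219/1370]
step 1: P̄ = F·P·Fᵀ + Q = [9749/1370 -4729/685; -4729/685 10123/685]
step 1: y = z − H·x̄ = [-16987/1370, -22907/2740]
step 1: S = H·P̄·Hᵀ + R = [100562/685 57621/685; 57621/685 91851/1370]
step 1: K = P̄·Hᵀ·S⁻¹ = [19207/631718 88526/315859; -266035/631718 69319/315859]
step 1: x' = x̄ + K·y = [-189529/315859, 194181/631718]
step 1: P' = (I − K·H)·P̄ = [88526/315859 69319/315859; 69319/315859 335354/315859]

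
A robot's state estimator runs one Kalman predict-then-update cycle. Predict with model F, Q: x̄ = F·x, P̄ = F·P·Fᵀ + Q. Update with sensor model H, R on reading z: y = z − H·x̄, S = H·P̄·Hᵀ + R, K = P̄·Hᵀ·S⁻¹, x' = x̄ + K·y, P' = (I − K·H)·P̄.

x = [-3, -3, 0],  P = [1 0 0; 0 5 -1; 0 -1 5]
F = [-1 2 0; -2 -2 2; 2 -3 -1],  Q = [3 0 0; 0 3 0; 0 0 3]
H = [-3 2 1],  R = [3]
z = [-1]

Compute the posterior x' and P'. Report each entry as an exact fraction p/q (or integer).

x̄ = F·x = [-3, 12, 3]
P̄ = F·P·Fᵀ + Q = [24 -22 -30; -22 55 20; -30 20 51]
y = z − H·x̄ = [-37]
S = H·P̄·Hᵀ + R = [1014]
K = P̄·Hᵀ·S⁻¹ = [-73/507; 98/507; 181/1014]
x' = x̄ + K·y = [1180/507, 2458/507, -3655/1014]
P' = (I − K·H)·P̄ = [1510/507 3154/507 -1997/507; 3154/507 8677/507 -7598/507; -1997/507 -7598/507 18953/1014]

x' = [1180/507, 2458/507, -3655/1014]
P' = [1510/507 3154/507 -1997/507; 3154/507 8677/507 -7598/507; -1997/507 -7598/507 18953/1014]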